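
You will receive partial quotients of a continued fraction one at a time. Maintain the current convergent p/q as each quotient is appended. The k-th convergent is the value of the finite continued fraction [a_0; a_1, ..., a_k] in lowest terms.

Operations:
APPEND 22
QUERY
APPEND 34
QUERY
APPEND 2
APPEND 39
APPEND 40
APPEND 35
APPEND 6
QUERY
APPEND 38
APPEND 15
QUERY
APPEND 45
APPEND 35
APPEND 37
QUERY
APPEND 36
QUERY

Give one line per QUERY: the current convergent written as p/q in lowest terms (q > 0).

22/1
749/34
507325654/23029909
290945255869/13207380139
17003786133917809/771882210631495
612595508232794503/27808605177316754

APPEND 22: p_0 = 22·1 + 0 = 22, q_0 = 22·0 + 1 = 1 → 22/1
APPEND 34: p_1 = 34·22 + 1 = 749, q_1 = 34·1 + 0 = 34 → 749/34
APPEND 2: p_2 = 2·749 + 22 = 1520, q_2 = 2·34 + 1 = 69 → 1520/69
APPEND 39: p_3 = 39·1520 + 749 = 60029, q_3 = 39·69 + 34 = 2725 → 60029/2725
APPEND 40: p_4 = 40·60029 + 1520 = 2402680, q_4 = 40·2725 + 69 = 109069 → 2402680/109069
APPEND 35: p_5 = 35·2402680 + 60029 = 84153829, q_5 = 35·109069 + 2725 = 3820140 → 84153829/3820140
APPEND 6: p_6 = 6·84153829 + 2402680 = 507325654, q_6 = 6·3820140 + 109069 = 23029909 → 507325654/23029909
APPEND 38: p_7 = 38·507325654 + 84153829 = 19362528681, q_7 = 38·23029909 + 3820140 = 878956682 → 19362528681/878956682
APPEND 15: p_8 = 15·19362528681 + 507325654 = 290945255869, q_8 = 15·878956682 + 23029909 = 13207380139 → 290945255869/13207380139
APPEND 45: p_9 = 45·290945255869 + 19362528681 = 13111899042786, q_9 = 45·13207380139 + 878956682 = 595211062937 → 13111899042786/595211062937
APPEND 35: p_10 = 35·13111899042786 + 290945255869 = 459207411753379, q_10 = 35·595211062937 + 13207380139 = 20845594582934 → 459207411753379/20845594582934
APPEND 37: p_11 = 37·459207411753379 + 13111899042786 = 17003786133917809, q_11 = 37·20845594582934 + 595211062937 = 771882210631495 → 17003786133917809/771882210631495
APPEND 36: p_12 = 36·17003786133917809 + 459207411753379 = 612595508232794503, q_12 = 36·771882210631495 + 20845594582934 = 27808605177316754 → 612595508232794503/27808605177316754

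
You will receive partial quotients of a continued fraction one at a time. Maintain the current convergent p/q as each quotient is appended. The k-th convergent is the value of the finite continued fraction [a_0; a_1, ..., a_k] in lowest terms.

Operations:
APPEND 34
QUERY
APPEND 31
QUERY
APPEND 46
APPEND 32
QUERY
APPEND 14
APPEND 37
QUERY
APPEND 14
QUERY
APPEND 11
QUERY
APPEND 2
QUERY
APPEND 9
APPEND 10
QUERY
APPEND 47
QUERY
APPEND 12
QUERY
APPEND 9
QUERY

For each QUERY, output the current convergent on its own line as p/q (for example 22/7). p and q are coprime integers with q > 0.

34/1
1055/31
1555103/45695
808895325/23768504
11346354556/333400213
125618795441/3691170847
262583945438/7715741907
25151326989268/739044222007
1184601242799979/34808211282339
14240366240589016/418437579610075
129347897408101123/3800746427773014

APPEND 34: p_0 = 34·1 + 0 = 34, q_0 = 34·0 + 1 = 1 → 34/1
APPEND 31: p_1 = 31·34 + 1 = 1055, q_1 = 31·1 + 0 = 31 → 1055/31
APPEND 46: p_2 = 46·1055 + 34 = 48564, q_2 = 46·31 + 1 = 1427 → 48564/1427
APPEND 32: p_3 = 32·48564 + 1055 = 1555103, q_3 = 32·1427 + 31 = 45695 → 1555103/45695
APPEND 14: p_4 = 14·1555103 + 48564 = 21820006, q_4 = 14·45695 + 1427 = 641157 → 21820006/641157
APPEND 37: p_5 = 37·21820006 + 1555103 = 808895325, q_5 = 37·641157 + 45695 = 23768504 → 808895325/23768504
APPEND 14: p_6 = 14·808895325 + 21820006 = 11346354556, q_6 = 14·23768504 + 641157 = 333400213 → 11346354556/333400213
APPEND 11: p_7 = 11·11346354556 + 808895325 = 125618795441, q_7 = 11·333400213 + 23768504 = 3691170847 → 125618795441/3691170847
APPEND 2: p_8 = 2·125618795441 + 11346354556 = 262583945438, q_8 = 2·3691170847 + 333400213 = 7715741907 → 262583945438/7715741907
APPEND 9: p_9 = 9·262583945438 + 125618795441 = 2488874304383, q_9 = 9·7715741907 + 3691170847 = 73132848010 → 2488874304383/73132848010
APPEND 10: p_10 = 10·2488874304383 + 262583945438 = 25151326989268, q_10 = 10·73132848010 + 7715741907 = 739044222007 → 25151326989268/739044222007
APPEND 47: p_11 = 47·25151326989268 + 2488874304383 = 1184601242799979, q_11 = 47·739044222007 + 73132848010 = 34808211282339 → 1184601242799979/34808211282339
APPEND 12: p_12 = 12·1184601242799979 + 25151326989268 = 14240366240589016, q_12 = 12·34808211282339 + 739044222007 = 418437579610075 → 14240366240589016/418437579610075
APPEND 9: p_13 = 9·14240366240589016 + 1184601242799979 = 129347897408101123, q_13 = 9·418437579610075 + 34808211282339 = 3800746427773014 → 129347897408101123/3800746427773014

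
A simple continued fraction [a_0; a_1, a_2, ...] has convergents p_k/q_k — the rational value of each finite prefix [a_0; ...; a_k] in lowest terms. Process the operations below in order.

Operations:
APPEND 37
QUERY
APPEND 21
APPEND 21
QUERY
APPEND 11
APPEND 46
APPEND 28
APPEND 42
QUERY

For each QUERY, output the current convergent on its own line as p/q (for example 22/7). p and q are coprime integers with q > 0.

37/1
16375/442
9821321527/265100706

APPEND 37: p_0 = 37·1 + 0 = 37, q_0 = 37·0 + 1 = 1 → 37/1
APPEND 21: p_1 = 21·37 + 1 = 778, q_1 = 21·1 + 0 = 21 → 778/21
APPEND 21: p_2 = 21·778 + 37 = 16375, q_2 = 21·21 + 1 = 442 → 16375/442
APPEND 11: p_3 = 11·16375 + 778 = 180903, q_3 = 11·442 + 21 = 4883 → 180903/4883
APPEND 46: p_4 = 46·180903 + 16375 = 8337913, q_4 = 46·4883 + 442 = 225060 → 8337913/225060
APPEND 28: p_5 = 28·8337913 + 180903 = 233642467, q_5 = 28·225060 + 4883 = 6306563 → 233642467/6306563
APPEND 42: p_6 = 42·233642467 + 8337913 = 9821321527, q_6 = 42·6306563 + 225060 = 265100706 → 9821321527/265100706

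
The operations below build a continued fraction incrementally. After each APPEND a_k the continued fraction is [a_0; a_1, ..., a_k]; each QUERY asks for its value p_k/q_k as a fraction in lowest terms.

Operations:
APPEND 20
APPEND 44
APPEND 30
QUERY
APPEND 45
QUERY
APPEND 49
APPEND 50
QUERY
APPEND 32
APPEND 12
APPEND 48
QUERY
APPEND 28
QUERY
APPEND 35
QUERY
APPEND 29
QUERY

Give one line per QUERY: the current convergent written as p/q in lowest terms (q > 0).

APPEND 20: p_0 = 20·1 + 0 = 20, q_0 = 20·0 + 1 = 1 → 20/1
APPEND 44: p_1 = 44·20 + 1 = 881, q_1 = 44·1 + 0 = 44 → 881/44
APPEND 30: p_2 = 30·881 + 20 = 26450, q_2 = 30·44 + 1 = 1321 → 26450/1321
APPEND 45: p_3 = 45·26450 + 881 = 1191131, q_3 = 45·1321 + 44 = 59489 → 1191131/59489
APPEND 49: p_4 = 49·1191131 + 26450 = 58391869, q_4 = 49·59489 + 1321 = 2916282 → 58391869/2916282
APPEND 50: p_5 = 50·58391869 + 1191131 = 2920784581, q_5 = 50·2916282 + 59489 = 145873589 → 2920784581/145873589
APPEND 32: p_6 = 32·2920784581 + 58391869 = 93523498461, q_6 = 32·145873589 + 2916282 = 4670871130 → 93523498461/4670871130
APPEND 12: p_7 = 12·93523498461 + 2920784581 = 1125202766113, q_7 = 12·4670871130 + 145873589 = 56196327149 → 1125202766113/56196327149
APPEND 48: p_8 = 48·1125202766113 + 93523498461 = 54103256271885, q_8 = 48·56196327149 + 4670871130 = 2702094574282 → 54103256271885/2702094574282
APPEND 28: p_9 = 28·54103256271885 + 1125202766113 = 1516016378378893, q_9 = 28·2702094574282 + 56196327149 = 75714844407045 → 1516016378378893/75714844407045
APPEND 35: p_10 = 35·1516016378378893 + 54103256271885 = 53114676499533140, q_10 = 35·75714844407045 + 2702094574282 = 2652721648820857 → 53114676499533140/2652721648820857
APPEND 29: p_11 = 29·53114676499533140 + 1516016378378893 = 1541841634864839953, q_11 = 29·2652721648820857 + 75714844407045 = 77004642660211898 → 1541841634864839953/77004642660211898

26450/1321
1191131/59489
2920784581/145873589
54103256271885/2702094574282
1516016378378893/75714844407045
53114676499533140/2652721648820857
1541841634864839953/77004642660211898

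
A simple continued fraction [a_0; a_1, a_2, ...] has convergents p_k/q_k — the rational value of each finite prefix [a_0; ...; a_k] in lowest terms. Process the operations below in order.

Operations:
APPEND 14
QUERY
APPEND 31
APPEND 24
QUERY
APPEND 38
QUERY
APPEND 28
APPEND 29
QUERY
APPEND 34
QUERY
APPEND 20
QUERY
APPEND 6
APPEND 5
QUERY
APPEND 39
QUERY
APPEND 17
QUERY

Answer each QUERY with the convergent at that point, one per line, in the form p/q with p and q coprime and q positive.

APPEND 14: p_0 = 14·1 + 0 = 14, q_0 = 14·0 + 1 = 1 → 14/1
APPEND 31: p_1 = 31·14 + 1 = 435, q_1 = 31·1 + 0 = 31 → 435/31
APPEND 24: p_2 = 24·435 + 14 = 10454, q_2 = 24·31 + 1 = 745 → 10454/745
APPEND 38: p_3 = 38·10454 + 435 = 397687, q_3 = 38·745 + 31 = 28341 → 397687/28341
APPEND 28: p_4 = 28·397687 + 10454 = 11145690, q_4 = 28·28341 + 745 = 794293 → 11145690/794293
APPEND 29: p_5 = 29·11145690 + 397687 = 323622697, q_5 = 29·794293 + 28341 = 23062838 → 323622697/23062838
APPEND 34: p_6 = 34·323622697 + 11145690 = 11014317388, q_6 = 34·23062838 + 794293 = 784930785 → 11014317388/784930785
APPEND 20: p_7 = 20·11014317388 + 323622697 = 220609970457, q_7 = 20·784930785 + 23062838 = 15721678538 → 220609970457/15721678538
APPEND 6: p_8 = 6·220609970457 + 11014317388 = 1334674140130, q_8 = 6·15721678538 + 784930785 = 95115002013 → 1334674140130/95115002013
APPEND 5: p_9 = 5·1334674140130 + 220609970457 = 6893980671107, q_9 = 5·95115002013 + 15721678538 = 491296688603 → 6893980671107/491296688603
APPEND 39: p_10 = 39·6893980671107 + 1334674140130 = 270199920313303, q_10 = 39·491296688603 + 95115002013 = 19255685857530 → 270199920313303/19255685857530
APPEND 17: p_11 = 17·270199920313303 + 6893980671107 = 4600292625997258, q_11 = 17·19255685857530 + 491296688603 = 327837956266613 → 4600292625997258/327837956266613

14/1
10454/745
397687/28341
323622697/23062838
11014317388/784930785
220609970457/15721678538
6893980671107/491296688603
270199920313303/19255685857530
4600292625997258/327837956266613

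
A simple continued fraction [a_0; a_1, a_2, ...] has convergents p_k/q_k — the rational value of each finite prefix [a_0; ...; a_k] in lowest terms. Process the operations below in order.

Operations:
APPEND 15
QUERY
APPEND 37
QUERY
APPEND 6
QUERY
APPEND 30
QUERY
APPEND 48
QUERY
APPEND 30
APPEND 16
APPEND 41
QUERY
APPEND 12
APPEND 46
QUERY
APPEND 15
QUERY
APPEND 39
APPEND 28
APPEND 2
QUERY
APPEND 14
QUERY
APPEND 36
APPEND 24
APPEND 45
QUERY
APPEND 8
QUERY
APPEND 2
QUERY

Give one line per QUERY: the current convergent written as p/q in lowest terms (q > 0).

15/1
556/37
3351/223
101086/6727
4855479/323119
95966979231/6386343008
53177246242393/3538801965490
798812634489442/53158821126317
1780389214774824851/118480088718088255
25800040179239295024/1716922919999333771
1007119966164513759093995/67021110861998296455586
8079319493412306658744144/537656868743915029474723
17165758952989127076582283/1142334848349828355405032

APPEND 15: p_0 = 15·1 + 0 = 15, q_0 = 15·0 + 1 = 1 → 15/1
APPEND 37: p_1 = 37·15 + 1 = 556, q_1 = 37·1 + 0 = 37 → 556/37
APPEND 6: p_2 = 6·556 + 15 = 3351, q_2 = 6·37 + 1 = 223 → 3351/223
APPEND 30: p_3 = 30·3351 + 556 = 101086, q_3 = 30·223 + 37 = 6727 → 101086/6727
APPEND 48: p_4 = 48·101086 + 3351 = 4855479, q_4 = 48·6727 + 223 = 323119 → 4855479/323119
APPEND 30: p_5 = 30·4855479 + 101086 = 145765456, q_5 = 30·323119 + 6727 = 9700297 → 145765456/9700297
APPEND 16: p_6 = 16·145765456 + 4855479 = 2337102775, q_6 = 16·9700297 + 323119 = 155527871 → 2337102775/155527871
APPEND 41: p_7 = 41·2337102775 + 145765456 = 95966979231, q_7 = 41·155527871 + 9700297 = 6386343008 → 95966979231/6386343008
APPEND 12: p_8 = 12·95966979231 + 2337102775 = 1153940853547, q_8 = 12·6386343008 + 155527871 = 76791643967 → 1153940853547/76791643967
APPEND 46: p_9 = 46·1153940853547 + 95966979231 = 53177246242393, q_9 = 46·76791643967 + 6386343008 = 3538801965490 → 53177246242393/3538801965490
APPEND 15: p_10 = 15·53177246242393 + 1153940853547 = 798812634489442, q_10 = 15·3538801965490 + 76791643967 = 53158821126317 → 798812634489442/53158821126317
APPEND 39: p_11 = 39·798812634489442 + 53177246242393 = 31206869991330631, q_11 = 39·53158821126317 + 3538801965490 = 2076732825891853 → 31206869991330631/2076732825891853
APPEND 28: p_12 = 28·31206869991330631 + 798812634489442 = 874591172391747110, q_12 = 28·2076732825891853 + 53158821126317 = 58201677946098201 → 874591172391747110/58201677946098201
APPEND 2: p_13 = 2·874591172391747110 + 31206869991330631 = 1780389214774824851, q_13 = 2·58201677946098201 + 2076732825891853 = 118480088718088255 → 1780389214774824851/118480088718088255
APPEND 14: p_14 = 14·1780389214774824851 + 874591172391747110 = 25800040179239295024, q_14 = 14·118480088718088255 + 58201677946098201 = 1716922919999333771 → 25800040179239295024/1716922919999333771
APPEND 36: p_15 = 36·25800040179239295024 + 1780389214774824851 = 930581835667389445715, q_15 = 36·1716922919999333771 + 118480088718088255 = 61927705208694104011 → 930581835667389445715/61927705208694104011
APPEND 24: p_16 = 24·930581835667389445715 + 25800040179239295024 = 22359764096196585992184, q_16 = 24·61927705208694104011 + 1716922919999333771 = 1487981847928657830035 → 22359764096196585992184/1487981847928657830035
APPEND 45: p_17 = 45·22359764096196585992184 + 930581835667389445715 = 1007119966164513759093995, q_17 = 45·1487981847928657830035 + 61927705208694104011 = 67021110861998296455586 → 1007119966164513759093995/67021110861998296455586
APPEND 8: p_18 = 8·1007119966164513759093995 + 22359764096196585992184 = 8079319493412306658744144, q_18 = 8·67021110861998296455586 + 1487981847928657830035 = 537656868743915029474723 → 8079319493412306658744144/537656868743915029474723
APPEND 2: p_19 = 2·8079319493412306658744144 + 1007119966164513759093995 = 17165758952989127076582283, q_19 = 2·537656868743915029474723 + 67021110861998296455586 = 1142334848349828355405032 → 17165758952989127076582283/1142334848349828355405032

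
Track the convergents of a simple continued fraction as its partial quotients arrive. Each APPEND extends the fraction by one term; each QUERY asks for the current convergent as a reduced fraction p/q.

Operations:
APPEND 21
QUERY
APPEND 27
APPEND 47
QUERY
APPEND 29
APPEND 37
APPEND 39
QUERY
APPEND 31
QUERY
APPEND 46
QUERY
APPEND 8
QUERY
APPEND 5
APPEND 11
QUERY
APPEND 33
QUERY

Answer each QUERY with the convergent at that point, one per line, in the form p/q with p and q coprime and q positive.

21/1
26717/1270
1120663247/53271038
34769275731/1652767157
1600507346873/76080560260
12838828050715/610297249237
736579951655643/35013532120132
24372933052236667/1158574126770801

APPEND 21: p_0 = 21·1 + 0 = 21, q_0 = 21·0 + 1 = 1 → 21/1
APPEND 27: p_1 = 27·21 + 1 = 568, q_1 = 27·1 + 0 = 27 → 568/27
APPEND 47: p_2 = 47·568 + 21 = 26717, q_2 = 47·27 + 1 = 1270 → 26717/1270
APPEND 29: p_3 = 29·26717 + 568 = 775361, q_3 = 29·1270 + 27 = 36857 → 775361/36857
APPEND 37: p_4 = 37·775361 + 26717 = 28715074, q_4 = 37·36857 + 1270 = 1364979 → 28715074/1364979
APPEND 39: p_5 = 39·28715074 + 775361 = 1120663247, q_5 = 39·1364979 + 36857 = 53271038 → 1120663247/53271038
APPEND 31: p_6 = 31·1120663247 + 28715074 = 34769275731, q_6 = 31·53271038 + 1364979 = 1652767157 → 34769275731/1652767157
APPEND 46: p_7 = 46·34769275731 + 1120663247 = 1600507346873, q_7 = 46·1652767157 + 53271038 = 76080560260 → 1600507346873/76080560260
APPEND 8: p_8 = 8·1600507346873 + 34769275731 = 12838828050715, q_8 = 8·76080560260 + 1652767157 = 610297249237 → 12838828050715/610297249237
APPEND 5: p_9 = 5·12838828050715 + 1600507346873 = 65794647600448, q_9 = 5·610297249237 + 76080560260 = 3127566806445 → 65794647600448/3127566806445
APPEND 11: p_10 = 11·65794647600448 + 12838828050715 = 736579951655643, q_10 = 11·3127566806445 + 610297249237 = 35013532120132 → 736579951655643/35013532120132
APPEND 33: p_11 = 33·736579951655643 + 65794647600448 = 24372933052236667, q_11 = 33·35013532120132 + 3127566806445 = 1158574126770801 → 24372933052236667/1158574126770801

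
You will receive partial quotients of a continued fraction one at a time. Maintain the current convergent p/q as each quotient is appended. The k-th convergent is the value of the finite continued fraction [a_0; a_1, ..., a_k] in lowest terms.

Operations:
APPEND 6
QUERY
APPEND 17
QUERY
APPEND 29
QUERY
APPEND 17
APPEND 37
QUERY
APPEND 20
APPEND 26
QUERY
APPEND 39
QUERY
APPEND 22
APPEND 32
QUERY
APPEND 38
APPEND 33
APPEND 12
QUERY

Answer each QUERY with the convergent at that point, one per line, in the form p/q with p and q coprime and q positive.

6/1
103/17
2993/494
1889401/311849
985703505/162692119
38480275699/6351238036
27160136879955/4482828963188
410400224665807141/67737287987990091

APPEND 6: p_0 = 6·1 + 0 = 6, q_0 = 6·0 + 1 = 1 → 6/1
APPEND 17: p_1 = 17·6 + 1 = 103, q_1 = 17·1 + 0 = 17 → 103/17
APPEND 29: p_2 = 29·103 + 6 = 2993, q_2 = 29·17 + 1 = 494 → 2993/494
APPEND 17: p_3 = 17·2993 + 103 = 50984, q_3 = 17·494 + 17 = 8415 → 50984/8415
APPEND 37: p_4 = 37·50984 + 2993 = 1889401, q_4 = 37·8415 + 494 = 311849 → 1889401/311849
APPEND 20: p_5 = 20·1889401 + 50984 = 37839004, q_5 = 20·311849 + 8415 = 6245395 → 37839004/6245395
APPEND 26: p_6 = 26·37839004 + 1889401 = 985703505, q_6 = 26·6245395 + 311849 = 162692119 → 985703505/162692119
APPEND 39: p_7 = 39·985703505 + 37839004 = 38480275699, q_7 = 39·162692119 + 6245395 = 6351238036 → 38480275699/6351238036
APPEND 22: p_8 = 22·38480275699 + 985703505 = 847551768883, q_8 = 22·6351238036 + 162692119 = 139889928911 → 847551768883/139889928911
APPEND 32: p_9 = 32·847551768883 + 38480275699 = 27160136879955, q_9 = 32·139889928911 + 6351238036 = 4482828963188 → 27160136879955/4482828963188
APPEND 38: p_10 = 38·27160136879955 + 847551768883 = 1032932753207173, q_10 = 38·4482828963188 + 139889928911 = 170487390530055 → 1032932753207173/170487390530055
APPEND 33: p_11 = 33·1032932753207173 + 27160136879955 = 34113940992716664, q_11 = 33·170487390530055 + 4482828963188 = 5630566716455003 → 34113940992716664/5630566716455003
APPEND 12: p_12 = 12·34113940992716664 + 1032932753207173 = 410400224665807141, q_12 = 12·5630566716455003 + 170487390530055 = 67737287987990091 → 410400224665807141/67737287987990091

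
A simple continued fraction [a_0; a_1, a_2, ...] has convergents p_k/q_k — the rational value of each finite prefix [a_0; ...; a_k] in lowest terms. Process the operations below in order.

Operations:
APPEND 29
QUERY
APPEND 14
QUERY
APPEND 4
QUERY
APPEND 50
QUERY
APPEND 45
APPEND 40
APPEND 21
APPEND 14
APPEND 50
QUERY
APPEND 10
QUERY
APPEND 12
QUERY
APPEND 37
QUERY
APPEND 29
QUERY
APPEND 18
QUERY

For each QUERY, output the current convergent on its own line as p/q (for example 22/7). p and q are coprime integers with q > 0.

APPEND 29: p_0 = 29·1 + 0 = 29, q_0 = 29·0 + 1 = 1 → 29/1
APPEND 14: p_1 = 14·29 + 1 = 407, q_1 = 14·1 + 0 = 14 → 407/14
APPEND 4: p_2 = 4·407 + 29 = 1657, q_2 = 4·14 + 1 = 57 → 1657/57
APPEND 50: p_3 = 50·1657 + 407 = 83257, q_3 = 50·57 + 14 = 2864 → 83257/2864
APPEND 45: p_4 = 45·83257 + 1657 = 3748222, q_4 = 45·2864 + 57 = 128937 → 3748222/128937
APPEND 40: p_5 = 40·3748222 + 83257 = 150012137, q_5 = 40·128937 + 2864 = 5160344 → 150012137/5160344
APPEND 21: p_6 = 21·150012137 + 3748222 = 3154003099, q_6 = 21·5160344 + 128937 = 108496161 → 3154003099/108496161
APPEND 14: p_7 = 14·3154003099 + 150012137 = 44306055523, q_7 = 14·108496161 + 5160344 = 1524106598 → 44306055523/1524106598
APPEND 50: p_8 = 50·44306055523 + 3154003099 = 2218456779249, q_8 = 50·1524106598 + 108496161 = 76313826061 → 2218456779249/76313826061
APPEND 10: p_9 = 10·2218456779249 + 44306055523 = 22228873848013, q_9 = 10·76313826061 + 1524106598 = 764662367208 → 22228873848013/764662367208
APPEND 12: p_10 = 12·22228873848013 + 2218456779249 = 268964942955405, q_10 = 12·764662367208 + 76313826061 = 9252262232557 → 268964942955405/9252262232557
APPEND 37: p_11 = 37·268964942955405 + 22228873848013 = 9973931763197998, q_11 = 37·9252262232557 + 764662367208 = 343098364971817 → 9973931763197998/343098364971817
APPEND 29: p_12 = 29·9973931763197998 + 268964942955405 = 289512986075697347, q_12 = 29·343098364971817 + 9252262232557 = 9959104846415250 → 289512986075697347/9959104846415250
APPEND 18: p_13 = 18·289512986075697347 + 9973931763197998 = 5221207681125750244, q_13 = 18·9959104846415250 + 343098364971817 = 179606985600446317 → 5221207681125750244/179606985600446317

29/1
407/14
1657/57
83257/2864
2218456779249/76313826061
22228873848013/764662367208
268964942955405/9252262232557
9973931763197998/343098364971817
289512986075697347/9959104846415250
5221207681125750244/179606985600446317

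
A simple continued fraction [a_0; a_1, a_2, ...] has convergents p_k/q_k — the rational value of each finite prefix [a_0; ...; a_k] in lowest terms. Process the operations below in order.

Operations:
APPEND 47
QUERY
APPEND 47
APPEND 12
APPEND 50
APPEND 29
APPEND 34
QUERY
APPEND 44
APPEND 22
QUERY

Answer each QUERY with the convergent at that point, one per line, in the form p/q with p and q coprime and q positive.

APPEND 47: p_0 = 47·1 + 0 = 47, q_0 = 47·0 + 1 = 1 → 47/1
APPEND 47: p_1 = 47·47 + 1 = 2210, q_1 = 47·1 + 0 = 47 → 2210/47
APPEND 12: p_2 = 12·2210 + 47 = 26567, q_2 = 12·47 + 1 = 565 → 26567/565
APPEND 50: p_3 = 50·26567 + 2210 = 1330560, q_3 = 50·565 + 47 = 28297 → 1330560/28297
APPEND 29: p_4 = 29·1330560 + 26567 = 38612807, q_4 = 29·28297 + 565 = 821178 → 38612807/821178
APPEND 34: p_5 = 34·38612807 + 1330560 = 1314165998, q_5 = 34·821178 + 28297 = 27948349 → 1314165998/27948349
APPEND 44: p_6 = 44·1314165998 + 38612807 = 57861916719, q_6 = 44·27948349 + 821178 = 1230548534 → 57861916719/1230548534
APPEND 22: p_7 = 22·57861916719 + 1314165998 = 1274276333816, q_7 = 22·1230548534 + 27948349 = 27100016097 → 1274276333816/27100016097

47/1
1314165998/27948349
1274276333816/27100016097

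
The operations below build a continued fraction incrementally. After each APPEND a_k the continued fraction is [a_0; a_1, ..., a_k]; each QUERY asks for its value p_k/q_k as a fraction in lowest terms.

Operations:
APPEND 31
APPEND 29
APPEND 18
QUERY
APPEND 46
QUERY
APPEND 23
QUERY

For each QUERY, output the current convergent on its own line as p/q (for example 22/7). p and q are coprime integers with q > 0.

APPEND 31: p_0 = 31·1 + 0 = 31, q_0 = 31·0 + 1 = 1 → 31/1
APPEND 29: p_1 = 29·31 + 1 = 900, q_1 = 29·1 + 0 = 29 → 900/29
APPEND 18: p_2 = 18·900 + 31 = 16231, q_2 = 18·29 + 1 = 523 → 16231/523
APPEND 46: p_3 = 46·16231 + 900 = 747526, q_3 = 46·523 + 29 = 24087 → 747526/24087
APPEND 23: p_4 = 23·747526 + 16231 = 17209329, q_4 = 23·24087 + 523 = 554524 → 17209329/554524

16231/523
747526/24087
17209329/554524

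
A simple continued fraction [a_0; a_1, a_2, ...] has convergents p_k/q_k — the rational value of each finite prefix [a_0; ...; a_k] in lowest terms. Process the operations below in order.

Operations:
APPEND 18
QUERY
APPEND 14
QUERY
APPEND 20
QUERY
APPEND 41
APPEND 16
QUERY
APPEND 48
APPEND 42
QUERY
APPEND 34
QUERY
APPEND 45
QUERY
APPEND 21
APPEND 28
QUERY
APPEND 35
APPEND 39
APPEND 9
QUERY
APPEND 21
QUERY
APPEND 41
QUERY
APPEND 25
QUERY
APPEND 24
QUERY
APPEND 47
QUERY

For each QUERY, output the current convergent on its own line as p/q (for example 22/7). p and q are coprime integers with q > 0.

18/1
253/14
5078/281
3340294/184841
6746127940/373308767
229528892523/12701381981
10335546291475/571935497912
6094063574669419/337225646965636
75210190964456018147/4161887219526349060
1587746974860614333863/87860750754335076223
65172836160249643706530/3606452668147264474203
1630908650981101706997113/90249177454435946931298
39206980459706690611637242/2169586711574609990825355
1844358990257195560453947487/102060824621461105515722983

APPEND 18: p_0 = 18·1 + 0 = 18, q_0 = 18·0 + 1 = 1 → 18/1
APPEND 14: p_1 = 14·18 + 1 = 253, q_1 = 14·1 + 0 = 14 → 253/14
APPEND 20: p_2 = 20·253 + 18 = 5078, q_2 = 20·14 + 1 = 281 → 5078/281
APPEND 41: p_3 = 41·5078 + 253 = 208451, q_3 = 41·281 + 14 = 11535 → 208451/11535
APPEND 16: p_4 = 16·208451 + 5078 = 3340294, q_4 = 16·11535 + 281 = 184841 → 3340294/184841
APPEND 48: p_5 = 48·3340294 + 208451 = 160542563, q_5 = 48·184841 + 11535 = 8883903 → 160542563/8883903
APPEND 42: p_6 = 42·160542563 + 3340294 = 6746127940, q_6 = 42·8883903 + 184841 = 373308767 → 6746127940/373308767
APPEND 34: p_7 = 34·6746127940 + 160542563 = 229528892523, q_7 = 34·373308767 + 8883903 = 12701381981 → 229528892523/12701381981
APPEND 45: p_8 = 45·229528892523 + 6746127940 = 10335546291475, q_8 = 45·12701381981 + 373308767 = 571935497912 → 10335546291475/571935497912
APPEND 21: p_9 = 21·10335546291475 + 229528892523 = 217276001013498, q_9 = 21·571935497912 + 12701381981 = 12023346838133 → 217276001013498/12023346838133
APPEND 28: p_10 = 28·217276001013498 + 10335546291475 = 6094063574669419, q_10 = 28·12023346838133 + 571935497912 = 337225646965636 → 6094063574669419/337225646965636
APPEND 35: p_11 = 35·6094063574669419 + 217276001013498 = 213509501114443163, q_11 = 35·337225646965636 + 12023346838133 = 11814920990635393 → 213509501114443163/11814920990635393
APPEND 39: p_12 = 39·213509501114443163 + 6094063574669419 = 8332964607037952776, q_12 = 39·11814920990635393 + 337225646965636 = 461119144281745963 → 8332964607037952776/461119144281745963
APPEND 9: p_13 = 9·8332964607037952776 + 213509501114443163 = 75210190964456018147, q_13 = 9·461119144281745963 + 11814920990635393 = 4161887219526349060 → 75210190964456018147/4161887219526349060
APPEND 21: p_14 = 21·75210190964456018147 + 8332964607037952776 = 1587746974860614333863, q_14 = 21·4161887219526349060 + 461119144281745963 = 87860750754335076223 → 1587746974860614333863/87860750754335076223
APPEND 41: p_15 = 41·1587746974860614333863 + 75210190964456018147 = 65172836160249643706530, q_15 = 41·87860750754335076223 + 4161887219526349060 = 3606452668147264474203 → 65172836160249643706530/3606452668147264474203
APPEND 25: p_16 = 25·65172836160249643706530 + 1587746974860614333863 = 1630908650981101706997113, q_16 = 25·3606452668147264474203 + 87860750754335076223 = 90249177454435946931298 → 1630908650981101706997113/90249177454435946931298
APPEND 24: p_17 = 24·1630908650981101706997113 + 65172836160249643706530 = 39206980459706690611637242, q_17 = 24·90249177454435946931298 + 3606452668147264474203 = 2169586711574609990825355 → 39206980459706690611637242/2169586711574609990825355
APPEND 47: p_18 = 47·39206980459706690611637242 + 1630908650981101706997113 = 1844358990257195560453947487, q_18 = 47·2169586711574609990825355 + 90249177454435946931298 = 102060824621461105515722983 → 1844358990257195560453947487/102060824621461105515722983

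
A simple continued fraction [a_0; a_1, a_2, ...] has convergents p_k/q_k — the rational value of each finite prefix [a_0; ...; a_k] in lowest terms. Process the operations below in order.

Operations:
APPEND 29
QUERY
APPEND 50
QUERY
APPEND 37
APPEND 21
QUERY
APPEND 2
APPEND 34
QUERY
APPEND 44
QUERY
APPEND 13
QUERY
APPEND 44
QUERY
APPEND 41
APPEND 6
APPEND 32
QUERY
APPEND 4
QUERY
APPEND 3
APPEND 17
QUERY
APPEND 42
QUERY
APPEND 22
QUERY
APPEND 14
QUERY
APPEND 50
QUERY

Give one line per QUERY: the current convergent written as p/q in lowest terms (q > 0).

29/1
1451/50
1129487/38921
79760947/2748483
3511794358/121012945
45733087601/1575916768
2015767648802/69461350737
16024100455638883/552174583541689
64594570830335232/2225864743299403
3631327390923293075/125131934571777669
152725558231724953729/5262771020828101996
3363593608488872275113/115906094392790021581
47243036077075936805311/1627948092519888404130
2365515397462285712540663/81513310720387210228081

APPEND 29: p_0 = 29·1 + 0 = 29, q_0 = 29·0 + 1 = 1 → 29/1
APPEND 50: p_1 = 50·29 + 1 = 1451, q_1 = 50·1 + 0 = 50 → 1451/50
APPEND 37: p_2 = 37·1451 + 29 = 53716, q_2 = 37·50 + 1 = 1851 → 53716/1851
APPEND 21: p_3 = 21·53716 + 1451 = 1129487, q_3 = 21·1851 + 50 = 38921 → 1129487/38921
APPEND 2: p_4 = 2·1129487 + 53716 = 2312690, q_4 = 2·38921 + 1851 = 79693 → 2312690/79693
APPEND 34: p_5 = 34·2312690 + 1129487 = 79760947, q_5 = 34·79693 + 38921 = 2748483 → 79760947/2748483
APPEND 44: p_6 = 44·79760947 + 2312690 = 3511794358, q_6 = 44·2748483 + 79693 = 121012945 → 3511794358/121012945
APPEND 13: p_7 = 13·3511794358 + 79760947 = 45733087601, q_7 = 13·121012945 + 2748483 = 1575916768 → 45733087601/1575916768
APPEND 44: p_8 = 44·45733087601 + 3511794358 = 2015767648802, q_8 = 44·1575916768 + 121012945 = 69461350737 → 2015767648802/69461350737
APPEND 41: p_9 = 41·2015767648802 + 45733087601 = 82692206688483, q_9 = 41·69461350737 + 1575916768 = 2849491296985 → 82692206688483/2849491296985
APPEND 6: p_10 = 6·82692206688483 + 2015767648802 = 498169007779700, q_10 = 6·2849491296985 + 69461350737 = 17166409132647 → 498169007779700/17166409132647
APPEND 32: p_11 = 32·498169007779700 + 82692206688483 = 16024100455638883, q_11 = 32·17166409132647 + 2849491296985 = 552174583541689 → 16024100455638883/552174583541689
APPEND 4: p_12 = 4·16024100455638883 + 498169007779700 = 64594570830335232, q_12 = 4·552174583541689 + 17166409132647 = 2225864743299403 → 64594570830335232/2225864743299403
APPEND 3: p_13 = 3·64594570830335232 + 16024100455638883 = 209807812946644579, q_13 = 3·2225864743299403 + 552174583541689 = 7229768813439898 → 209807812946644579/7229768813439898
APPEND 17: p_14 = 17·209807812946644579 + 64594570830335232 = 3631327390923293075, q_14 = 17·7229768813439898 + 2225864743299403 = 125131934571777669 → 3631327390923293075/125131934571777669
APPEND 42: p_15 = 42·3631327390923293075 + 209807812946644579 = 152725558231724953729, q_15 = 42·125131934571777669 + 7229768813439898 = 5262771020828101996 → 152725558231724953729/5262771020828101996
APPEND 22: p_16 = 22·152725558231724953729 + 3631327390923293075 = 3363593608488872275113, q_16 = 22·5262771020828101996 + 125131934571777669 = 115906094392790021581 → 3363593608488872275113/115906094392790021581
APPEND 14: p_17 = 14·3363593608488872275113 + 152725558231724953729 = 47243036077075936805311, q_17 = 14·115906094392790021581 + 5262771020828101996 = 1627948092519888404130 → 47243036077075936805311/1627948092519888404130
APPEND 50: p_18 = 50·47243036077075936805311 + 3363593608488872275113 = 2365515397462285712540663, q_18 = 50·1627948092519888404130 + 115906094392790021581 = 81513310720387210228081 → 2365515397462285712540663/81513310720387210228081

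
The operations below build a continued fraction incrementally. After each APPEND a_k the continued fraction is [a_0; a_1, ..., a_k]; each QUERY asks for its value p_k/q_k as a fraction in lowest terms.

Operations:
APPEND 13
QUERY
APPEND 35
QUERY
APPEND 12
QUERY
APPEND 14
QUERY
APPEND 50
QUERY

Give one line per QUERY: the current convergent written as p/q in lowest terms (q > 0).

APPEND 13: p_0 = 13·1 + 0 = 13, q_0 = 13·0 + 1 = 1 → 13/1
APPEND 35: p_1 = 35·13 + 1 = 456, q_1 = 35·1 + 0 = 35 → 456/35
APPEND 12: p_2 = 12·456 + 13 = 5485, q_2 = 12·35 + 1 = 421 → 5485/421
APPEND 14: p_3 = 14·5485 + 456 = 77246, q_3 = 14·421 + 35 = 5929 → 77246/5929
APPEND 50: p_4 = 50·77246 + 5485 = 3867785, q_4 = 50·5929 + 421 = 296871 → 3867785/296871

13/1
456/35
5485/421
77246/5929
3867785/296871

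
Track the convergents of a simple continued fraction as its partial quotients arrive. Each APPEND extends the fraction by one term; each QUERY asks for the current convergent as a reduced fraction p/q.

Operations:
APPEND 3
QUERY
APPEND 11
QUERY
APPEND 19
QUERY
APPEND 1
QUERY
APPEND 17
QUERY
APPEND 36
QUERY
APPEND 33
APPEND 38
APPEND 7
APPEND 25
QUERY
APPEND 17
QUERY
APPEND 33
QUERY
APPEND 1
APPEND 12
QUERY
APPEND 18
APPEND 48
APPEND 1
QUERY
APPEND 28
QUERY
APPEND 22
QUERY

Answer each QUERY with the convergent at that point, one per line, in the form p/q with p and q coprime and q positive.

3/1
34/11
649/210
683/221
12260/3967
442043/143033
98085444695/31737761736
1671353768409/540804273695
55252759802192/17878278793671
738342122649404/238907275602063
654745375864383181/211857659426922563
18974268817745852376/6139553373336849827
418088659366273135453/135282031872837618757

APPEND 3: p_0 = 3·1 + 0 = 3, q_0 = 3·0 + 1 = 1 → 3/1
APPEND 11: p_1 = 11·3 + 1 = 34, q_1 = 11·1 + 0 = 11 → 34/11
APPEND 19: p_2 = 19·34 + 3 = 649, q_2 = 19·11 + 1 = 210 → 649/210
APPEND 1: p_3 = 1·649 + 34 = 683, q_3 = 1·210 + 11 = 221 → 683/221
APPEND 17: p_4 = 17·683 + 649 = 12260, q_4 = 17·221 + 210 = 3967 → 12260/3967
APPEND 36: p_5 = 36·12260 + 683 = 442043, q_5 = 36·3967 + 221 = 143033 → 442043/143033
APPEND 33: p_6 = 33·442043 + 12260 = 14599679, q_6 = 33·143033 + 3967 = 4724056 → 14599679/4724056
APPEND 38: p_7 = 38·14599679 + 442043 = 555229845, q_7 = 38·4724056 + 143033 = 179657161 → 555229845/179657161
APPEND 7: p_8 = 7·555229845 + 14599679 = 3901208594, q_8 = 7·179657161 + 4724056 = 1262324183 → 3901208594/1262324183
APPEND 25: p_9 = 25·3901208594 + 555229845 = 98085444695, q_9 = 25·1262324183 + 179657161 = 31737761736 → 98085444695/31737761736
APPEND 17: p_10 = 17·98085444695 + 3901208594 = 1671353768409, q_10 = 17·31737761736 + 1262324183 = 540804273695 → 1671353768409/540804273695
APPEND 33: p_11 = 33·1671353768409 + 98085444695 = 55252759802192, q_11 = 33·540804273695 + 31737761736 = 17878278793671 → 55252759802192/17878278793671
APPEND 1: p_12 = 1·55252759802192 + 1671353768409 = 56924113570601, q_12 = 1·17878278793671 + 540804273695 = 18419083067366 → 56924113570601/18419083067366
APPEND 12: p_13 = 12·56924113570601 + 55252759802192 = 738342122649404, q_13 = 12·18419083067366 + 17878278793671 = 238907275602063 → 738342122649404/238907275602063
APPEND 18: p_14 = 18·738342122649404 + 56924113570601 = 13347082321259873, q_14 = 18·238907275602063 + 18419083067366 = 4318750043904500 → 13347082321259873/4318750043904500
APPEND 48: p_15 = 48·13347082321259873 + 738342122649404 = 641398293543123308, q_15 = 48·4318750043904500 + 238907275602063 = 207538909383018063 → 641398293543123308/207538909383018063
APPEND 1: p_16 = 1·641398293543123308 + 13347082321259873 = 654745375864383181, q_16 = 1·207538909383018063 + 4318750043904500 = 211857659426922563 → 654745375864383181/211857659426922563
APPEND 28: p_17 = 28·654745375864383181 + 641398293543123308 = 18974268817745852376, q_17 = 28·211857659426922563 + 207538909383018063 = 6139553373336849827 → 18974268817745852376/6139553373336849827
APPEND 22: p_18 = 22·18974268817745852376 + 654745375864383181 = 418088659366273135453, q_18 = 22·6139553373336849827 + 211857659426922563 = 135282031872837618757 → 418088659366273135453/135282031872837618757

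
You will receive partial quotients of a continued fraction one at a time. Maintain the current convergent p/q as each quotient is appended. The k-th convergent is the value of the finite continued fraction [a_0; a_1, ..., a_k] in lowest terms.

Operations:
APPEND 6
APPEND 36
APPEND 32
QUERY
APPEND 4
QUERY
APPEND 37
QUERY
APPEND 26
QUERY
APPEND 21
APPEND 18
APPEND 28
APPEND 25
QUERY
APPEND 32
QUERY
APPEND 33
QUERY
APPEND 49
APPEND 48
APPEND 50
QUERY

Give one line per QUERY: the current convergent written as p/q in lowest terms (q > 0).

APPEND 6: p_0 = 6·1 + 0 = 6, q_0 = 6·0 + 1 = 1 → 6/1
APPEND 36: p_1 = 36·6 + 1 = 217, q_1 = 36·1 + 0 = 36 → 217/36
APPEND 32: p_2 = 32·217 + 6 = 6950, q_2 = 32·36 + 1 = 1153 → 6950/1153
APPEND 4: p_3 = 4·6950 + 217 = 28017, q_3 = 4·1153 + 36 = 4648 → 28017/4648
APPEND 37: p_4 = 37·28017 + 6950 = 1043579, q_4 = 37·4648 + 1153 = 173129 → 1043579/173129
APPEND 26: p_5 = 26·1043579 + 28017 = 27161071, q_5 = 26·173129 + 4648 = 4506002 → 27161071/4506002
APPEND 21: p_6 = 21·27161071 + 1043579 = 571426070, q_6 = 21·4506002 + 173129 = 94799171 → 571426070/94799171
APPEND 18: p_7 = 18·571426070 + 27161071 = 10312830331, q_7 = 18·94799171 + 4506002 = 1710891080 → 10312830331/1710891080
APPEND 28: p_8 = 28·10312830331 + 571426070 = 289330675338, q_8 = 28·1710891080 + 94799171 = 47999749411 → 289330675338/47999749411
APPEND 25: p_9 = 25·289330675338 + 10312830331 = 7243579713781, q_9 = 25·47999749411 + 1710891080 = 1201704626355 → 7243579713781/1201704626355
APPEND 32: p_10 = 32·7243579713781 + 289330675338 = 232083881516330, q_10 = 32·1201704626355 + 47999749411 = 38502547792771 → 232083881516330/38502547792771
APPEND 33: p_11 = 33·232083881516330 + 7243579713781 = 7666011669752671, q_11 = 33·38502547792771 + 1201704626355 = 1271785781787798 → 7666011669752671/1271785781787798
APPEND 49: p_12 = 49·7666011669752671 + 232083881516330 = 375866655699397209, q_12 = 49·1271785781787798 + 38502547792771 = 62356005855394873 → 375866655699397209/62356005855394873
APPEND 48: p_13 = 48·375866655699397209 + 7666011669752671 = 18049265485240818703, q_13 = 48·62356005855394873 + 1271785781787798 = 2994360066840741702 → 18049265485240818703/2994360066840741702
APPEND 50: p_14 = 50·18049265485240818703 + 375866655699397209 = 902839140917740332359, q_14 = 50·2994360066840741702 + 62356005855394873 = 149780359347892479973 → 902839140917740332359/149780359347892479973

6950/1153
28017/4648
1043579/173129
27161071/4506002
7243579713781/1201704626355
232083881516330/38502547792771
7666011669752671/1271785781787798
902839140917740332359/149780359347892479973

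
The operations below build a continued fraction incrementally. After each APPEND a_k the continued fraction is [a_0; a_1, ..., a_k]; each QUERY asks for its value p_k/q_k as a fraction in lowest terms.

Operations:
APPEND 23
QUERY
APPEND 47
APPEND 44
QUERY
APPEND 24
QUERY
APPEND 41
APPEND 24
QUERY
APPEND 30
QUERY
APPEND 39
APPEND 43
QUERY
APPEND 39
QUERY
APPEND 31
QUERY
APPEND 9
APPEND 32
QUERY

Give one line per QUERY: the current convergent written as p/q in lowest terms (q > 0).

APPEND 23: p_0 = 23·1 + 0 = 23, q_0 = 23·0 + 1 = 1 → 23/1
APPEND 47: p_1 = 47·23 + 1 = 1082, q_1 = 47·1 + 0 = 47 → 1082/47
APPEND 44: p_2 = 44·1082 + 23 = 47631, q_2 = 44·47 + 1 = 2069 → 47631/2069
APPEND 24: p_3 = 24·47631 + 1082 = 1144226, q_3 = 24·2069 + 47 = 49703 → 1144226/49703
APPEND 41: p_4 = 41·1144226 + 47631 = 46960897, q_4 = 41·49703 + 2069 = 2039892 → 46960897/2039892
APPEND 24: p_5 = 24·46960897 + 1144226 = 1128205754, q_5 = 24·2039892 + 49703 = 49007111 → 1128205754/49007111
APPEND 30: p_6 = 30·1128205754 + 46960897 = 33893133517, q_6 = 30·49007111 + 2039892 = 1472253222 → 33893133517/1472253222
APPEND 39: p_7 = 39·33893133517 + 1128205754 = 1322960412917, q_7 = 39·1472253222 + 49007111 = 57466882769 → 1322960412917/57466882769
APPEND 43: p_8 = 43·1322960412917 + 33893133517 = 56921190888948, q_8 = 43·57466882769 + 1472253222 = 2472548212289 → 56921190888948/2472548212289
APPEND 39: p_9 = 39·56921190888948 + 1322960412917 = 2221249405081889, q_9 = 39·2472548212289 + 57466882769 = 96486847162040 → 2221249405081889/96486847162040
APPEND 31: p_10 = 31·2221249405081889 + 56921190888948 = 68915652748427507, q_10 = 31·96486847162040 + 2472548212289 = 2993564810235529 → 68915652748427507/2993564810235529
APPEND 9: p_11 = 9·68915652748427507 + 2221249405081889 = 622462124140929452, q_11 = 9·2993564810235529 + 96486847162040 = 27038570139281801 → 622462124140929452/27038570139281801
APPEND 32: p_12 = 32·622462124140929452 + 68915652748427507 = 19987703625258169971, q_12 = 32·27038570139281801 + 2993564810235529 = 868227809267253161 → 19987703625258169971/868227809267253161

23/1
47631/2069
1144226/49703
1128205754/49007111
33893133517/1472253222
56921190888948/2472548212289
2221249405081889/96486847162040
68915652748427507/2993564810235529
19987703625258169971/868227809267253161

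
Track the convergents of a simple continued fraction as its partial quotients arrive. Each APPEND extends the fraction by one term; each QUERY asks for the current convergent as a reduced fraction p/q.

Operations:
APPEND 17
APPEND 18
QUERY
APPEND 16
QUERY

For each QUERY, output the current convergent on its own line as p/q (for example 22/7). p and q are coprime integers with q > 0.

APPEND 17: p_0 = 17·1 + 0 = 17, q_0 = 17·0 + 1 = 1 → 17/1
APPEND 18: p_1 = 18·17 + 1 = 307, q_1 = 18·1 + 0 = 18 → 307/18
APPEND 16: p_2 = 16·307 + 17 = 4929, q_2 = 16·18 + 1 = 289 → 4929/289

307/18
4929/289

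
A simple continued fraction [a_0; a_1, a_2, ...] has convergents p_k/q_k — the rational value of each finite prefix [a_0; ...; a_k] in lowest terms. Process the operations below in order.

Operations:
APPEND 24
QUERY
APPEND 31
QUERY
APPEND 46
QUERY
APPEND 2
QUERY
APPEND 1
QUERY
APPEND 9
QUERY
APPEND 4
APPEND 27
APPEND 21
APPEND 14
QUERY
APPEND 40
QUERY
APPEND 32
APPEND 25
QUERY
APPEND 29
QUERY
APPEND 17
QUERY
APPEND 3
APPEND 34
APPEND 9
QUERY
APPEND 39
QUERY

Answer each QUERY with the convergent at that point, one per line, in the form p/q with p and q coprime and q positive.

APPEND 24: p_0 = 24·1 + 0 = 24, q_0 = 24·0 + 1 = 1 → 24/1
APPEND 31: p_1 = 31·24 + 1 = 745, q_1 = 31·1 + 0 = 31 → 745/31
APPEND 46: p_2 = 46·745 + 24 = 34294, q_2 = 46·31 + 1 = 1427 → 34294/1427
APPEND 2: p_3 = 2·34294 + 745 = 69333, q_3 = 2·1427 + 31 = 2885 → 69333/2885
APPEND 1: p_4 = 1·69333 + 34294 = 103627, q_4 = 1·2885 + 1427 = 4312 → 103627/4312
APPEND 9: p_5 = 9·103627 + 69333 = 1001976, q_5 = 9·4312 + 2885 = 41693 → 1001976/41693
APPEND 4: p_6 = 4·1001976 + 103627 = 4111531, q_6 = 4·41693 + 4312 = 171084 → 4111531/171084
APPEND 27: p_7 = 27·4111531 + 1001976 = 112013313, q_7 = 27·171084 + 41693 = 4660961 → 112013313/4660961
APPEND 21: p_8 = 21·112013313 + 4111531 = 2356391104, q_8 = 21·4660961 + 171084 = 98051265 → 2356391104/98051265
APPEND 14: p_9 = 14·2356391104 + 112013313 = 33101488769, q_9 = 14·98051265 + 4660961 = 1377378671 → 33101488769/1377378671
APPEND 40: p_10 = 40·33101488769 + 2356391104 = 1326415941864, q_10 = 40·1377378671 + 98051265 = 55193198105 → 1326415941864/55193198105
APPEND 32: p_11 = 32·1326415941864 + 33101488769 = 42478411628417, q_11 = 32·55193198105 + 1377378671 = 1767559718031 → 42478411628417/1767559718031
APPEND 25: p_12 = 25·42478411628417 + 1326415941864 = 1063286706652289, q_12 = 25·1767559718031 + 55193198105 = 44244186148880 → 1063286706652289/44244186148880
APPEND 29: p_13 = 29·1063286706652289 + 42478411628417 = 30877792904544798, q_13 = 29·44244186148880 + 1767559718031 = 1284848958035551 → 30877792904544798/1284848958035551
APPEND 17: p_14 = 17·30877792904544798 + 1063286706652289 = 525985766083913855, q_14 = 17·1284848958035551 + 44244186148880 = 21886676472753247 → 525985766083913855/21886676472753247
APPEND 3: p_15 = 3·525985766083913855 + 30877792904544798 = 1608835091156286363, q_15 = 3·21886676472753247 + 1284848958035551 = 66944878376295292 → 1608835091156286363/66944878376295292
APPEND 34: p_16 = 34·1608835091156286363 + 525985766083913855 = 55226378865397650197, q_16 = 34·66944878376295292 + 21886676472753247 = 2298012541266793175 → 55226378865397650197/2298012541266793175
APPEND 9: p_17 = 9·55226378865397650197 + 1608835091156286363 = 498646244879735138136, q_17 = 9·2298012541266793175 + 66944878376295292 = 20749057749777433867 → 498646244879735138136/20749057749777433867
APPEND 39: p_18 = 39·498646244879735138136 + 55226378865397650197 = 19502429929175068037501, q_18 = 39·20749057749777433867 + 2298012541266793175 = 811511264782586713988 → 19502429929175068037501/811511264782586713988

24/1
745/31
34294/1427
69333/2885
103627/4312
1001976/41693
33101488769/1377378671
1326415941864/55193198105
1063286706652289/44244186148880
30877792904544798/1284848958035551
525985766083913855/21886676472753247
498646244879735138136/20749057749777433867
19502429929175068037501/811511264782586713988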